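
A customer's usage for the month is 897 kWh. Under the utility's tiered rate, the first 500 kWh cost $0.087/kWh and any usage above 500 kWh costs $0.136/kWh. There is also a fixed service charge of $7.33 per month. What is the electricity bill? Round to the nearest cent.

$104.82

First 500 kWh × $0.087 = $43.50
Remaining 397 kWh × $0.136 = $53.99
Energy charge = $97.49; + service $7.33 = $104.82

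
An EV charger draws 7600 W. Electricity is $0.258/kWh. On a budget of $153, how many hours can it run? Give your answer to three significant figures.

Energy budget = $153 / $0.258 per kWh = 593 kWh = 593,023 Wh
Runtime = 593,023 Wh / 7600 W = 78.03 h

78 h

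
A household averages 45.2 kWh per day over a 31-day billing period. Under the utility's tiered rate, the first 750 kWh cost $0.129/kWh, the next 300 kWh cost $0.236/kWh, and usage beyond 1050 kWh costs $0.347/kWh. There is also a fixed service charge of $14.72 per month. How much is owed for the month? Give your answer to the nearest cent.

$304.14

Usage = 45.2 kWh/day × 31 days = 1401.2 kWh
First 750 kWh × $0.129 = $96.75
Next 300 kWh × $0.236 = $70.80
Remaining 351.2 kWh × $0.347 = $121.87
Energy charge = $289.42; + service $14.72 = $304.14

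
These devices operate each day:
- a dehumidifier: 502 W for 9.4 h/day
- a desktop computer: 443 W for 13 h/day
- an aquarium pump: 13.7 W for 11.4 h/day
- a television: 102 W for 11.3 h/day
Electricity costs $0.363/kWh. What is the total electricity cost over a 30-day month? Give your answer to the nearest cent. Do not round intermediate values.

dehumidifier: 502 W × 9.4 h × 30 d = 141,564 Wh = 141.6 kWh
desktop computer: 443 W × 13 h × 30 d = 172,770 Wh = 172.8 kWh
aquarium pump: 13.7 W × 11.4 h × 30 d = 4,685 Wh = 4.685 kWh
television: 102 W × 11.3 h × 30 d = 34,578 Wh = 34.58 kWh
Total energy = 141.6 + 172.8 + 4.685 + 34.58 = 353.6 kWh
Cost = 353.6 kWh × $0.363 = $128.36

$128.36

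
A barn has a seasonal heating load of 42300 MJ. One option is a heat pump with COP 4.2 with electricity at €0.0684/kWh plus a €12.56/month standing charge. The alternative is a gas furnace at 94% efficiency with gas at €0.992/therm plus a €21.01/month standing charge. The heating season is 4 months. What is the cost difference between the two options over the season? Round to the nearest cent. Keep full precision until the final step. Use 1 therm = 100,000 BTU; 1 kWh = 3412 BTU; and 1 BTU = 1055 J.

€265.55

Heat load = 42300 MJ = 42,300,000,000 J / 1055 = 40,094,787 BTU
Gas: input = 40,094,787 / 0.94 = 42,654,028 BTU = 426.5 therm → 426.5 × €0.992 = €423.13; + 4 × €21.01 standing = €507.17
Heat pump: 40,094,787 BTU / 3412 = 11,750 kWh heat; / 4.2 = 2,798 kWh in → × €0.0684 = €191.38; + 4 × €12.56 standing = €241.62
Difference = |€507.17 − €241.62| = €265.55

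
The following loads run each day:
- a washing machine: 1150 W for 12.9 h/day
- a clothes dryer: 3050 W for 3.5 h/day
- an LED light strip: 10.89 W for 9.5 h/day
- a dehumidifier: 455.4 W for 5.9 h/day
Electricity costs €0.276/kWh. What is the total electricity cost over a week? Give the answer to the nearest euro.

€55

washing machine: 1150 W × 12.9 h × 7 d = 103,845 Wh = 103.8 kWh
clothes dryer: 3050 W × 3.5 h × 7 d = 74,725 Wh = 74.72 kWh
LED light strip: 10.89 W × 9.5 h × 7 d = 724 Wh = 0.7242 kWh
dehumidifier: 455.4 W × 5.9 h × 7 d = 18,808 Wh = 18.81 kWh
Total energy = 103.8 + 74.72 + 0.7242 + 18.81 = 198.1 kWh
Cost = 198.1 kWh × €0.276 = €54.68 ≈ €55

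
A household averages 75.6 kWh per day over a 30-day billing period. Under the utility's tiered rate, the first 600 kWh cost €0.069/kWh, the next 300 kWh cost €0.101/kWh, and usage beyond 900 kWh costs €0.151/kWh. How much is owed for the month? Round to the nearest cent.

Usage = 75.6 kWh/day × 30 days = 2268 kWh
First 600 kWh × €0.069 = €41.40
Next 300 kWh × €0.101 = €30.30
Remaining 1368 kWh × €0.151 = €206.57
Total = €278.27

€278.27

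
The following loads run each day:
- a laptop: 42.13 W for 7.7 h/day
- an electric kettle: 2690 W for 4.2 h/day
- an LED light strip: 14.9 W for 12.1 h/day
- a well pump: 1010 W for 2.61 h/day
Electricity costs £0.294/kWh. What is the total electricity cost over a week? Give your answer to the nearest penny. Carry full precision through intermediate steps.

£29.72

laptop: 42.13 W × 7.7 h × 7 d = 2,271 Wh = 2.271 kWh
electric kettle: 2690 W × 4.2 h × 7 d = 79,086 Wh = 79.09 kWh
LED light strip: 14.9 W × 12.1 h × 7 d = 1,262 Wh = 1.262 kWh
well pump: 1010 W × 2.61 h × 7 d = 18,453 Wh = 18.45 kWh
Total energy = 2.271 + 79.09 + 1.262 + 18.45 = 101.1 kWh
Cost = 101.1 kWh × £0.294 = £29.72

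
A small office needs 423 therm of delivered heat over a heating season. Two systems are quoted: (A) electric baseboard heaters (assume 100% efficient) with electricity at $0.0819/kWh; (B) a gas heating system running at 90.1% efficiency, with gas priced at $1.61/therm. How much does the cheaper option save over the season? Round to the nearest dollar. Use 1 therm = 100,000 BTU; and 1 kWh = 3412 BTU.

$259

Heat load = 423 therm × 100,000 = 42,300,000 BTU
Gas: input = 42,300,000 / 0.901 = 46,947,836 BTU = 469.5 therm → 469.5 × $1.61 = $755.86
Electric: 42,300,000 BTU / 3412 = 12,400 kWh → × $0.0819 = $1,015.35
Difference = |$755.86 − $1,015.35| = $259.49 ≈ $259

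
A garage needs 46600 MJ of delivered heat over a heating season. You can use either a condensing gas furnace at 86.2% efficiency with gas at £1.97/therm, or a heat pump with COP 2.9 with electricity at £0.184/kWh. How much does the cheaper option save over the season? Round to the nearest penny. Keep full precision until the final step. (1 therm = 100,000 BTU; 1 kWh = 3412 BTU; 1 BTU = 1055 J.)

Heat load = 46600 MJ = 46,600,000,000 J / 1055 = 44,170,616 BTU
Gas: input = 44,170,616 / 0.862 = 51,242,014 BTU = 512.4 therm → 512.4 × £1.97 = £1,009.47
Heat pump: 44,170,616 BTU / 3412 = 12,950 kWh heat; / 2.9 = 4,464 kWh in → × £0.184 = £821.38
Difference = |£1,009.47 − £821.38| = £188.09

£188.09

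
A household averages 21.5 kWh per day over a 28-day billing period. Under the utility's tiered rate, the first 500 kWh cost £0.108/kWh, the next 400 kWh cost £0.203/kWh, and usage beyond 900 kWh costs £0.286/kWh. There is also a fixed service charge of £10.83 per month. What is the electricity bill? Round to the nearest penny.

Usage = 21.5 kWh/day × 28 days = 602 kWh
First 500 kWh × £0.108 = £54.00
Next 102 kWh × £0.203 = £20.71
Remaining tier: 0 kWh (not reached)
Energy charge = £74.71; + service £10.83 = £85.54

£85.54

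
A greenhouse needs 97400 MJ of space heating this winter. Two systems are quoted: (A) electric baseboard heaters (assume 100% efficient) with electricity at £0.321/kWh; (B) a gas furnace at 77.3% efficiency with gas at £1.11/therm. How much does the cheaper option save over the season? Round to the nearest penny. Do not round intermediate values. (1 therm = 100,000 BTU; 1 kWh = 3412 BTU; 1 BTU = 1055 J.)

£7359.94

Heat load = 97400 MJ = 97,400,000,000 J / 1055 = 92,322,275 BTU
Gas: input = 92,322,275 / 0.773 = 119,433,732 BTU = 1,194 therm → 1,194 × £1.11 = £1,325.71
Electric: 92,322,275 BTU / 3412 = 27,060 kWh → × £0.321 = £8,685.65
Difference = |£1,325.71 − £8,685.65| = £7,359.94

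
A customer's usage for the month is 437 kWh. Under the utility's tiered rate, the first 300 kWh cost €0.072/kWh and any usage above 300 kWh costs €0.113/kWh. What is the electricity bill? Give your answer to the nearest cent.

First 300 kWh × €0.072 = €21.60
Remaining 137 kWh × €0.113 = €15.48
Total = €37.08

€37.08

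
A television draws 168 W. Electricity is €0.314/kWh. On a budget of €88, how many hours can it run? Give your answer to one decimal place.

Energy budget = €88 / €0.314 per kWh = 280.3 kWh = 280,255 Wh
Runtime = 280,255 Wh / 168 W = 1,668 h

1668.2 h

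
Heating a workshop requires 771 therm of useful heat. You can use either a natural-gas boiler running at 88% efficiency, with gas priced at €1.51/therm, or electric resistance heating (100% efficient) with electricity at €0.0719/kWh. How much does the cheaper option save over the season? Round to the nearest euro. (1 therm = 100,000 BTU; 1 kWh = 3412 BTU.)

Heat load = 771 therm × 100,000 = 77,100,000 BTU
Gas: input = 77,100,000 / 0.88 = 87,613,636 BTU = 876.1 therm → 876.1 × €1.51 = €1,322.97
Electric: 77,100,000 BTU / 3412 = 22,600 kWh → × €0.0719 = €1,624.70
Difference = |€1,322.97 − €1,624.70| = €301.74 ≈ €302

€302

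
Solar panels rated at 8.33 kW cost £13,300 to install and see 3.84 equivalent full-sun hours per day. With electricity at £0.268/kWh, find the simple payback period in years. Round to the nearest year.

Daily generation = 8.33 kW × 3.84 h = 31.99 kWh
Annual generation = 31.99 × 365 = 11675 kWh
Annual savings = 11675 × £0.268 = £3,128.99
Payback = £13,300 / £3,128.99 = 4.25 years

4 years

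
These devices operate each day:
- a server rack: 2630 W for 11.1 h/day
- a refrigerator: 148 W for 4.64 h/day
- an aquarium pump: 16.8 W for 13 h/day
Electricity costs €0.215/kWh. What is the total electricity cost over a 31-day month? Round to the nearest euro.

€201

server rack: 2630 W × 11.1 h × 31 d = 904,983 Wh = 905 kWh
refrigerator: 148 W × 4.64 h × 31 d = 21,288 Wh = 21.29 kWh
aquarium pump: 16.8 W × 13 h × 31 d = 6,770 Wh = 6.77 kWh
Total energy = 905 + 21.29 + 6.77 = 933 kWh
Cost = 933 kWh × €0.215 = €200.60 ≈ €201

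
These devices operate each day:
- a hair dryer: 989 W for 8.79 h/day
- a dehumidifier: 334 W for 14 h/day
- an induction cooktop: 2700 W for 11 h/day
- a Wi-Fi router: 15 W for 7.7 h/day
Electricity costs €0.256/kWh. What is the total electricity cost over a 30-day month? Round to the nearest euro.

€332

hair dryer: 989 W × 8.79 h × 30 d = 260,799 Wh = 260.8 kWh
dehumidifier: 334 W × 14 h × 30 d = 140,280 Wh = 140.3 kWh
induction cooktop: 2700 W × 11 h × 30 d = 891,000 Wh = 891 kWh
Wi-Fi router: 15 W × 7.7 h × 30 d = 3,465 Wh = 3.465 kWh
Total energy = 260.8 + 140.3 + 891 + 3.465 = 1,296 kWh
Cost = 1,296 kWh × €0.256 = €331.66 ≈ €332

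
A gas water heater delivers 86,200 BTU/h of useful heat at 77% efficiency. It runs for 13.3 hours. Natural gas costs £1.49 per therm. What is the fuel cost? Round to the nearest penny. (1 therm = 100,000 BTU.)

£22.18

Heat delivered = 86,200 BTU/h × 13.3 h = 1,146,460 BTU
Gas input = 1,146,460 / 0.77 = 1,488,909 BTU
= 1,488,909 / 100,000 = 14.89 therm
Cost = 14.89 × £1.49/therm = £22.18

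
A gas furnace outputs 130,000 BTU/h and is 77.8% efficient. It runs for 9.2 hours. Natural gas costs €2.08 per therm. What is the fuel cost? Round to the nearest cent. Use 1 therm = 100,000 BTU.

€31.98

Heat delivered = 130,000 BTU/h × 9.2 h = 1,196,000 BTU
Gas input = 1,196,000 / 0.778 = 1,537,275 BTU
= 1,537,275 / 100,000 = 15.37 therm
Cost = 15.37 × €2.08/therm = €31.98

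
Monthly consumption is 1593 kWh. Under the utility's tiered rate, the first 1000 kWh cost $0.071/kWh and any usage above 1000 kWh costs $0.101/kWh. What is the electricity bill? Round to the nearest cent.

First 1000 kWh × $0.071 = $71.00
Remaining 593 kWh × $0.101 = $59.89
Total = $130.89

$130.89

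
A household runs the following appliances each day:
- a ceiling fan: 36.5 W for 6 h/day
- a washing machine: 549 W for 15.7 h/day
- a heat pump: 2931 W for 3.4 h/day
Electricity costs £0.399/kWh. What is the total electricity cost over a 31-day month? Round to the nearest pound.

£233

ceiling fan: 36.5 W × 6 h × 31 d = 6,789 Wh = 6.789 kWh
washing machine: 549 W × 15.7 h × 31 d = 267,198 Wh = 267.2 kWh
heat pump: 2931 W × 3.4 h × 31 d = 308,927 Wh = 308.9 kWh
Total energy = 6.789 + 267.2 + 308.9 = 582.9 kWh
Cost = 582.9 kWh × £0.399 = £232.58 ≈ £233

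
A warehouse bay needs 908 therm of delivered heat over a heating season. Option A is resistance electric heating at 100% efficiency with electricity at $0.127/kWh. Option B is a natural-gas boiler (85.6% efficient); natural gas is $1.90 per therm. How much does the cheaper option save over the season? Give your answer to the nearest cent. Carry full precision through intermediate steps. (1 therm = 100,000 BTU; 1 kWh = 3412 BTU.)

$1364.30

Heat load = 908 therm × 100,000 = 90,800,000 BTU
Gas: input = 90,800,000 / 0.856 = 106,074,766 BTU = 1,061 therm → 1,061 × $1.90 = $2,015.42
Electric: 90,800,000 BTU / 3412 = 26,610 kWh → × $0.127 = $3,379.72
Difference = |$2,015.42 − $3,379.72| = $1,364.30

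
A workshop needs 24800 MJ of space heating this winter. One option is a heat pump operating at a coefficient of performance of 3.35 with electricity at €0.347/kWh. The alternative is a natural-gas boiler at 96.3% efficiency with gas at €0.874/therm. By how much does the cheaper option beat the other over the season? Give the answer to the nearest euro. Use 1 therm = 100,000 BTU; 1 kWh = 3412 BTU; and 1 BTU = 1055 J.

Heat load = 24800 MJ = 24,800,000,000 J / 1055 = 23,507,109 BTU
Gas: input = 23,507,109 / 0.963 = 24,410,290 BTU = 244.1 therm → 244.1 × €0.874 = €213.35
Heat pump: 23,507,109 BTU / 3412 = 6,890 kWh heat; / 3.35 = 2,057 kWh in → × €0.347 = €713.63
Difference = |€213.35 − €713.63| = €500.29 ≈ €500

€500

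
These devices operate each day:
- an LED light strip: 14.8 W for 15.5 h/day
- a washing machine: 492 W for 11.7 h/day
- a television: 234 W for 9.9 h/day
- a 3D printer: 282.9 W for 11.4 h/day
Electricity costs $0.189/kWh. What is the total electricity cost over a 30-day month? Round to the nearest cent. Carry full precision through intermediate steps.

$65.36

LED light strip: 14.8 W × 15.5 h × 30 d = 6,882 Wh = 6.882 kWh
washing machine: 492 W × 11.7 h × 30 d = 172,692 Wh = 172.7 kWh
television: 234 W × 9.9 h × 30 d = 69,498 Wh = 69.5 kWh
3D printer: 282.9 W × 11.4 h × 30 d = 96,752 Wh = 96.75 kWh
Total energy = 6.882 + 172.7 + 69.5 + 96.75 = 345.8 kWh
Cost = 345.8 kWh × $0.189 = $65.36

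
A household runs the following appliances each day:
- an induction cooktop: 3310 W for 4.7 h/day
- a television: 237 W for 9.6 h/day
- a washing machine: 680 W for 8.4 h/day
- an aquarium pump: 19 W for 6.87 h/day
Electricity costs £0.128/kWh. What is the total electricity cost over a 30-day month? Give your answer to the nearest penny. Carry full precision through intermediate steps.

£90.91

induction cooktop: 3310 W × 4.7 h × 30 d = 466,710 Wh = 466.7 kWh
television: 237 W × 9.6 h × 30 d = 68,256 Wh = 68.26 kWh
washing machine: 680 W × 8.4 h × 30 d = 171,360 Wh = 171.4 kWh
aquarium pump: 19 W × 6.87 h × 30 d = 3,916 Wh = 3.916 kWh
Total energy = 466.7 + 68.26 + 171.4 + 3.916 = 710.2 kWh
Cost = 710.2 kWh × £0.128 = £90.91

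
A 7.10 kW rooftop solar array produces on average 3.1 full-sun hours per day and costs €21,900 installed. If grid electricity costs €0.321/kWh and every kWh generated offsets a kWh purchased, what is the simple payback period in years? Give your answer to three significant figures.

Daily generation = 7.10 kW × 3.1 h = 22.01 kWh
Annual generation = 22.01 × 365 = 8033.6 kWh
Annual savings = 8033.6 × €0.321 = €2,578.80
Payback = €21,900 / €2,578.80 = 8.49 years

8.49 years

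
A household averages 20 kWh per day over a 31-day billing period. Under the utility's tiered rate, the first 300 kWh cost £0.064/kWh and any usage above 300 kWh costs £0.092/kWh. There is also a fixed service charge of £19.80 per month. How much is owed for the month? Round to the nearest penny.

£68.44

Usage = 20 kWh/day × 31 days = 620 kWh
First 300 kWh × £0.064 = £19.20
Remaining 320 kWh × £0.092 = £29.44
Energy charge = £48.64; + service £19.80 = £68.44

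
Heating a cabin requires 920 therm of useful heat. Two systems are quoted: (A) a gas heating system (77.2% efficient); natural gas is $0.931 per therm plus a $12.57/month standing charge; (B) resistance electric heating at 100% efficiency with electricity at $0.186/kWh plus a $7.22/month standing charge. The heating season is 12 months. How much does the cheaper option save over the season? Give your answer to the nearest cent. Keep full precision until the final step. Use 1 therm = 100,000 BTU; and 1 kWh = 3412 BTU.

$3841.56

Heat load = 920 therm × 100,000 = 92,000,000 BTU
Gas: input = 92,000,000 / 0.772 = 119,170,984 BTU = 1,192 therm → 1,192 × $0.931 = $1,109.48; + 12 × $12.57 standing = $1,260.32
Electric: 92,000,000 BTU / 3412 = 26,960 kWh → × $0.186 = $5,015.24; + 12 × $7.22 standing = $5,101.88
Difference = |$1,260.32 − $5,101.88| = $3,841.56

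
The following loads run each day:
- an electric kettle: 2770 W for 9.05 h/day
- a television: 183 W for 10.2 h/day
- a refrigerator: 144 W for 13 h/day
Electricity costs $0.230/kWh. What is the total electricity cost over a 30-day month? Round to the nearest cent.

$198.77

electric kettle: 2770 W × 9.05 h × 30 d = 752,055 Wh = 752.1 kWh
television: 183 W × 10.2 h × 30 d = 55,998 Wh = 56 kWh
refrigerator: 144 W × 13 h × 30 d = 56,160 Wh = 56.16 kWh
Total energy = 752.1 + 56 + 56.16 = 864.2 kWh
Cost = 864.2 kWh × $0.230 = $198.77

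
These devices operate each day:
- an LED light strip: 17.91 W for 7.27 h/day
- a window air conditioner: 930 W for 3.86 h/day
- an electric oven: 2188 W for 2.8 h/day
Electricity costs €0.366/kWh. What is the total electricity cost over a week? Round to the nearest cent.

€25.23

LED light strip: 17.91 W × 7.27 h × 7 d = 911 Wh = 0.9114 kWh
window air conditioner: 930 W × 3.86 h × 7 d = 25,129 Wh = 25.13 kWh
electric oven: 2188 W × 2.8 h × 7 d = 42,885 Wh = 42.88 kWh
Total energy = 0.9114 + 25.13 + 42.88 = 68.92 kWh
Cost = 68.92 kWh × €0.366 = €25.23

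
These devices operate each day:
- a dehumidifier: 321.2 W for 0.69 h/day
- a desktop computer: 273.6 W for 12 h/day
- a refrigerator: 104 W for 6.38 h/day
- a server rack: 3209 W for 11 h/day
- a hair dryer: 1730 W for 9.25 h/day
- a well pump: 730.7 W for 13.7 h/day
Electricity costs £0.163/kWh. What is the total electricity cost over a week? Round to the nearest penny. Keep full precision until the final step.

£74.71

dehumidifier: 321.2 W × 0.69 h × 7 d = 1,551 Wh = 1.551 kWh
desktop computer: 273.6 W × 12 h × 7 d = 22,982 Wh = 22.98 kWh
refrigerator: 104 W × 6.38 h × 7 d = 4,645 Wh = 4.645 kWh
server rack: 3209 W × 11 h × 7 d = 247,093 Wh = 247.1 kWh
hair dryer: 1730 W × 9.25 h × 7 d = 112,018 Wh = 112 kWh
well pump: 730.7 W × 13.7 h × 7 d = 70,074 Wh = 70.07 kWh
Total energy = 1.551 + 22.98 + 4.645 + 247.1 + 112 + 70.07 = 458.4 kWh
Cost = 458.4 kWh × £0.163 = £74.71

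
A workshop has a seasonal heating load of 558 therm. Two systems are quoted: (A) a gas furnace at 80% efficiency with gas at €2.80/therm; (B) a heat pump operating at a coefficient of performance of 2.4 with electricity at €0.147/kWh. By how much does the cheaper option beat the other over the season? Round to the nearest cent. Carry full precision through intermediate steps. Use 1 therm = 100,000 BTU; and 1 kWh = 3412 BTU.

€951.31

Heat load = 558 therm × 100,000 = 55,800,000 BTU
Gas: input = 55,800,000 / 0.80 = 69,750,000 BTU = 697.5 therm → 697.5 × €2.80 = €1,953.00
Heat pump: 55,800,000 BTU / 3412 = 16,350 kWh heat; / 2.4 = 6,814 kWh in → × €0.147 = €1,001.69
Difference = |€1,953.00 − €1,001.69| = €951.31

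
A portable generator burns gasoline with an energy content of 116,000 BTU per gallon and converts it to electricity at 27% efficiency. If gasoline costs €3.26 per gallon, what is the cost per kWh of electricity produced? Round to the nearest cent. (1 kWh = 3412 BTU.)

Electrical output per gallon = 116,000 BTU × 0.27 / 3412 BTU/kWh = 9.179 kWh
Cost per kWh = €3.26 / 9.179 kWh = €0.355

€0.36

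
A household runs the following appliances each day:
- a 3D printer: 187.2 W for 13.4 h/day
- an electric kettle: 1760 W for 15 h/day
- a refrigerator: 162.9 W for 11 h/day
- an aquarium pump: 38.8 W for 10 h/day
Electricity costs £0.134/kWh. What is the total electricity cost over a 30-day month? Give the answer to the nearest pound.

£125

3D printer: 187.2 W × 13.4 h × 30 d = 75,254 Wh = 75.25 kWh
electric kettle: 1760 W × 15 h × 30 d = 792,000 Wh = 792 kWh
refrigerator: 162.9 W × 11 h × 30 d = 53,757 Wh = 53.76 kWh
aquarium pump: 38.8 W × 10 h × 30 d = 11,640 Wh = 11.64 kWh
Total energy = 75.25 + 792 + 53.76 + 11.64 = 932.7 kWh
Cost = 932.7 kWh × £0.134 = £124.98 ≈ £125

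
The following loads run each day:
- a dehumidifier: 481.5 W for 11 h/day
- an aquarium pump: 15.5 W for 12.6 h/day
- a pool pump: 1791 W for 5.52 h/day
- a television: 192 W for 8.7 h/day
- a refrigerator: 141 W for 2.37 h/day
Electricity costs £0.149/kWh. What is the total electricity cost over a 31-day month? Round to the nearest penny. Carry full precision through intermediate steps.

dehumidifier: 481.5 W × 11 h × 31 d = 164,192 Wh = 164.2 kWh
aquarium pump: 15.5 W × 12.6 h × 31 d = 6,054 Wh = 6.054 kWh
pool pump: 1791 W × 5.52 h × 31 d = 306,476 Wh = 306.5 kWh
television: 192 W × 8.7 h × 31 d = 51,782 Wh = 51.78 kWh
refrigerator: 141 W × 2.37 h × 31 d = 10,359 Wh = 10.36 kWh
Total energy = 164.2 + 6.054 + 306.5 + 51.78 + 10.36 = 538.9 kWh
Cost = 538.9 kWh × £0.149 = £80.29

£80.29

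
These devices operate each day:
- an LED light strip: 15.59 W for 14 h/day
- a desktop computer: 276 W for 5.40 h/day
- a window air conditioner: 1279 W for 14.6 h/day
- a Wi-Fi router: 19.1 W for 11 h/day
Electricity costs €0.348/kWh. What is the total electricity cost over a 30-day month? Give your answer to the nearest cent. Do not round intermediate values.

LED light strip: 15.59 W × 14 h × 30 d = 6,548 Wh = 6.548 kWh
desktop computer: 276 W × 5.40 h × 30 d = 44,712 Wh = 44.71 kWh
window air conditioner: 1279 W × 14.6 h × 30 d = 560,202 Wh = 560.2 kWh
Wi-Fi router: 19.1 W × 11 h × 30 d = 6,303 Wh = 6.303 kWh
Total energy = 6.548 + 44.71 + 560.2 + 6.303 = 617.8 kWh
Cost = 617.8 kWh × €0.348 = €214.98

€214.98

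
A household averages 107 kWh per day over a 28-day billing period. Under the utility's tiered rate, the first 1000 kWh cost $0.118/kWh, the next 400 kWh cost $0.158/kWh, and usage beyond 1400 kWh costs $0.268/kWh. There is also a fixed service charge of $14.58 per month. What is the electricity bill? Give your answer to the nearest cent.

Usage = 107 kWh/day × 28 days = 2996 kWh
First 1000 kWh × $0.118 = $118.00
Next 400 kWh × $0.158 = $63.20
Remaining 1596 kWh × $0.268 = $427.73
Energy charge = $608.93; + service $14.58 = $623.51

$623.51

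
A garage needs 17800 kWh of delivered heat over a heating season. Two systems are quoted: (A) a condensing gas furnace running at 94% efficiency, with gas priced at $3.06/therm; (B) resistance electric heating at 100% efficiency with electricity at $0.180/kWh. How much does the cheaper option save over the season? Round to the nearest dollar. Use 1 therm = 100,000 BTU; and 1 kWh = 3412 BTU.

Heat load = 17800 kWh × 3412 = 60,733,600 BTU
Gas: input = 60,733,600 / 0.94 = 64,610,213 BTU = 646.1 therm → 646.1 × $3.06 = $1,977.07
Electric: 60,733,600 BTU / 3412 = 17,800 kWh → × $0.180 = $3,204.00
Difference = |$1,977.07 − $3,204.00| = $1,226.93 ≈ $1227

$1227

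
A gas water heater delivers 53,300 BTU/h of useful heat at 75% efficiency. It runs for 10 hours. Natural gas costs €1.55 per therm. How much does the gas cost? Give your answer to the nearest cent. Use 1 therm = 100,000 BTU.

Heat delivered = 53,300 BTU/h × 10 h = 533,000 BTU
Gas input = 533,000 / 0.750 = 710,667 BTU
= 710,667 / 100,000 = 7.107 therm
Cost = 7.107 × €1.55/therm = €11.02

€11.02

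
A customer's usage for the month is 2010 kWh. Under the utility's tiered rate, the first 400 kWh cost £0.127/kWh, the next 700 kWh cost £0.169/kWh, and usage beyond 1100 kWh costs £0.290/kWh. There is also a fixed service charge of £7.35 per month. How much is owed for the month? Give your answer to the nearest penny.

First 400 kWh × £0.127 = £50.80
Next 700 kWh × £0.169 = £118.30
Remaining 910 kWh × £0.290 = £263.90
Energy charge = £433.00; + service £7.35 = £440.35

£440.35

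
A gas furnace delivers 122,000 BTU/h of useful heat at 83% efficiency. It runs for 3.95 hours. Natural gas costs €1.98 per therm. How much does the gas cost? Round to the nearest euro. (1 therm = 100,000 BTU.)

Heat delivered = 122,000 BTU/h × 3.95 h = 481,900 BTU
Gas input = 481,900 / 0.83 = 580,602 BTU
= 580,602 / 100,000 = 5.806 therm
Cost = 5.806 × €1.98/therm = €11.50 ≈ €11

€11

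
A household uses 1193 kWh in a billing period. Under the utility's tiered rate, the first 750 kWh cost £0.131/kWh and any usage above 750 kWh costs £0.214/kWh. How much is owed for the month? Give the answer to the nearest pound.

First 750 kWh × £0.131 = £98.25
Remaining 443 kWh × £0.214 = £94.80
Total = £193.05 ≈ £193

£193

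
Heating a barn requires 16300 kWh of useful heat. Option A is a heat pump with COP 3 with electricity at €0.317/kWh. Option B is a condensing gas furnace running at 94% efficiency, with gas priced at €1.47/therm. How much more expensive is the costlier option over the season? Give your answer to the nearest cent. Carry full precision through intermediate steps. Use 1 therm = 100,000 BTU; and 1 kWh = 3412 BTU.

€852.63

Heat load = 16300 kWh × 3412 = 55,615,600 BTU
Gas: input = 55,615,600 / 0.94 = 59,165,532 BTU = 591.7 therm → 591.7 × €1.47 = €869.73
Heat pump: 55,615,600 BTU / 3412 = 16,300 kWh heat; / 3 = 5,433 kWh in → × €0.317 = €1,722.37
Difference = |€869.73 − €1,722.37| = €852.63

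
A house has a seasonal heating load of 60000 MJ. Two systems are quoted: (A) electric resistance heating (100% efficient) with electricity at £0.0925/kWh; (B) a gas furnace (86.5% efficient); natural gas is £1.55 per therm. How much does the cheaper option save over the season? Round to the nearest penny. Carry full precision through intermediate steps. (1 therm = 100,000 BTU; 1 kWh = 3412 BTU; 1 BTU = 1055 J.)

Heat load = 60000 MJ = 60,000,000,000 J / 1055 = 56,872,038 BTU
Gas: input = 56,872,038 / 0.865 = 65,748,021 BTU = 657.5 therm → 657.5 × £1.55 = £1,019.09
Electric: 56,872,038 BTU / 3412 = 16,670 kWh → × £0.0925 = £1,541.81
Difference = |£1,019.09 − £1,541.81| = £522.72

£522.72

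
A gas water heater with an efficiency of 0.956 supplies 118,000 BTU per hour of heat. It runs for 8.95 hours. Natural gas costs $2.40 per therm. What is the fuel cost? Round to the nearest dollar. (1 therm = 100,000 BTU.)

Heat delivered = 118,000 BTU/h × 8.95 h = 1,056,100 BTU
Gas input = 1,056,100 / 0.956 = 1,104,707 BTU
= 1,104,707 / 100,000 = 11.05 therm
Cost = 11.05 × $2.40/therm = $26.51 ≈ $27

$27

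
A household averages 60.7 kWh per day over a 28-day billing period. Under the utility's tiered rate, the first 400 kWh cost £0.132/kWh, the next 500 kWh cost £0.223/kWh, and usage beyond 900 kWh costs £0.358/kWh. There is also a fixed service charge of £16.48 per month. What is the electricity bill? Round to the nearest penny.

£467.04

Usage = 60.7 kWh/day × 28 days = 1699.6 kWh
First 400 kWh × £0.132 = £52.80
Next 500 kWh × £0.223 = £111.50
Remaining 799.6 kWh × £0.358 = £286.26
Energy charge = £450.56; + service £16.48 = £467.04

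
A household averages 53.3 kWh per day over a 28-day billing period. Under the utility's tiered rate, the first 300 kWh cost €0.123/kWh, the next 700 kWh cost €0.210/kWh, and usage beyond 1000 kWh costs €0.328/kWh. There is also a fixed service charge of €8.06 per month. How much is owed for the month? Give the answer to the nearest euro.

Usage = 53.3 kWh/day × 28 days = 1492.4 kWh
First 300 kWh × €0.123 = €36.90
Next 700 kWh × €0.210 = €147.00
Remaining 492.4 kWh × €0.328 = €161.51
Energy charge = €345.41; + service €8.06 = €353.47 ≈ €353

€353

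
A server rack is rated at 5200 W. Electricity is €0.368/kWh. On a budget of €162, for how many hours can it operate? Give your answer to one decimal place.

84.7 h

Energy budget = €162 / €0.368 per kWh = 440.2 kWh = 440,217 Wh
Runtime = 440,217 Wh / 5200 W = 84.66 h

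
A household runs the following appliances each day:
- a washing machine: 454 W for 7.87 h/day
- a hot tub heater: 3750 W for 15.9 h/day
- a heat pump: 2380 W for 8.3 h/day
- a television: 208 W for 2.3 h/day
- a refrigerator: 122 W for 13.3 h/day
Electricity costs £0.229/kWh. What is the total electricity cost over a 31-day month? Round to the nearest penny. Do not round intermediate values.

£603.79

washing machine: 454 W × 7.87 h × 31 d = 110,762 Wh = 110.8 kWh
hot tub heater: 3750 W × 15.9 h × 31 d = 1,848,375 Wh = 1,848 kWh
heat pump: 2380 W × 8.3 h × 31 d = 612,374 Wh = 612.4 kWh
television: 208 W × 2.3 h × 31 d = 14,830 Wh = 14.83 kWh
refrigerator: 122 W × 13.3 h × 31 d = 50,301 Wh = 50.3 kWh
Total energy = 110.8 + 1,848 + 612.4 + 14.83 + 50.3 = 2,637 kWh
Cost = 2,637 kWh × £0.229 = £603.79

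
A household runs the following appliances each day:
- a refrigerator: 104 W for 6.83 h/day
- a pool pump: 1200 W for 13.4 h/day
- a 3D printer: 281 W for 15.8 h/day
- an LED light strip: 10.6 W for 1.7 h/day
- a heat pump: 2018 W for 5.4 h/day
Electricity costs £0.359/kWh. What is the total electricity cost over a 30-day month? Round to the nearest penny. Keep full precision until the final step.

£346.21

refrigerator: 104 W × 6.83 h × 30 d = 21,310 Wh = 21.31 kWh
pool pump: 1200 W × 13.4 h × 30 d = 482,400 Wh = 482.4 kWh
3D printer: 281 W × 15.8 h × 30 d = 133,194 Wh = 133.2 kWh
LED light strip: 10.6 W × 1.7 h × 30 d = 541 Wh = 0.5406 kWh
heat pump: 2018 W × 5.4 h × 30 d = 326,916 Wh = 326.9 kWh
Total energy = 21.31 + 482.4 + 133.2 + 0.5406 + 326.9 = 964.4 kWh
Cost = 964.4 kWh × £0.359 = £346.21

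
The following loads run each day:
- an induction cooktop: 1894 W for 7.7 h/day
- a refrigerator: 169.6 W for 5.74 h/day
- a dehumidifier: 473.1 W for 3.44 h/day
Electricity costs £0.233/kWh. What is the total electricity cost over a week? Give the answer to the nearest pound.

£28

induction cooktop: 1894 W × 7.7 h × 7 d = 102,087 Wh = 102.1 kWh
refrigerator: 169.6 W × 5.74 h × 7 d = 6,815 Wh = 6.815 kWh
dehumidifier: 473.1 W × 3.44 h × 7 d = 11,392 Wh = 11.39 kWh
Total energy = 102.1 + 6.815 + 11.39 = 120.3 kWh
Cost = 120.3 kWh × £0.233 = £28.03 ≈ £28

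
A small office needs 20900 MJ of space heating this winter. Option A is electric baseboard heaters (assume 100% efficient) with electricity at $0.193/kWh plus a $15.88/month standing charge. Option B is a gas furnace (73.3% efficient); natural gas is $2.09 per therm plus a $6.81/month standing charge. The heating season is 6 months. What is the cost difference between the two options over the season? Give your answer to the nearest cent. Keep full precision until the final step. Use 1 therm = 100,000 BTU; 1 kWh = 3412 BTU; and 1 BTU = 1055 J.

Heat load = 20900 MJ = 20,900,000,000 J / 1055 = 19,810,427 BTU
Gas: input = 19,810,427 / 0.733 = 27,026,503 BTU = 270.3 therm → 270.3 × $2.09 = $564.85; + 6 × $6.81 standing = $605.71
Electric: 19,810,427 BTU / 3412 = 5,806 kWh → × $0.193 = $1,120.58; + 6 × $15.88 standing = $1,215.86
Difference = |$605.71 − $1,215.86| = $610.14

$610.14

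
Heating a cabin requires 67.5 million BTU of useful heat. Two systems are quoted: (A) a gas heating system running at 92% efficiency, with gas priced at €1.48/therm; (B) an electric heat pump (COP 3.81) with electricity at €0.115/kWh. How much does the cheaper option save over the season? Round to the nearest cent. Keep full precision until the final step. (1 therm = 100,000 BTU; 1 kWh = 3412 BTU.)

Heat load = 67.5 × 10⁶ BTU = 67,500,000 BTU
Gas: input = 67,500,000 / 0.92 = 73,369,565 BTU = 733.7 therm → 733.7 × €1.48 = €1,085.87
Heat pump: 67,500,000 BTU / 3412 = 19,780 kWh heat; / 3.81 = 5,192 kWh in → × €0.115 = €597.13
Difference = |€1,085.87 − €597.13| = €488.74

€488.74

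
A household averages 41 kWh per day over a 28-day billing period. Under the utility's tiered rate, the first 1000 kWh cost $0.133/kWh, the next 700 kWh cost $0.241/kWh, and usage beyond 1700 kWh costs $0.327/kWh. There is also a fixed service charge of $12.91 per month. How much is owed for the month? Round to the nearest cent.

Usage = 41 kWh/day × 28 days = 1148 kWh
First 1000 kWh × $0.133 = $133.00
Next 148 kWh × $0.241 = $35.67
Remaining tier: 0 kWh (not reached)
Energy charge = $168.67; + service $12.91 = $181.58

$181.58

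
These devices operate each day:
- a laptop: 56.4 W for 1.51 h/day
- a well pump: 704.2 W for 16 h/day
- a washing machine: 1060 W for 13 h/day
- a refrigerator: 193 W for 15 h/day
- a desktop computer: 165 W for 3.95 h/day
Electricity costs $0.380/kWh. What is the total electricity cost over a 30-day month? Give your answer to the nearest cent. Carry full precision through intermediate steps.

laptop: 56.4 W × 1.51 h × 30 d = 2,555 Wh = 2.555 kWh
well pump: 704.2 W × 16 h × 30 d = 338,016 Wh = 338 kWh
washing machine: 1060 W × 13 h × 30 d = 413,400 Wh = 413.4 kWh
refrigerator: 193 W × 15 h × 30 d = 86,850 Wh = 86.85 kWh
desktop computer: 165 W × 3.95 h × 30 d = 19,552 Wh = 19.55 kWh
Total energy = 2.555 + 338 + 413.4 + 86.85 + 19.55 = 860.4 kWh
Cost = 860.4 kWh × $0.380 = $326.94

$326.94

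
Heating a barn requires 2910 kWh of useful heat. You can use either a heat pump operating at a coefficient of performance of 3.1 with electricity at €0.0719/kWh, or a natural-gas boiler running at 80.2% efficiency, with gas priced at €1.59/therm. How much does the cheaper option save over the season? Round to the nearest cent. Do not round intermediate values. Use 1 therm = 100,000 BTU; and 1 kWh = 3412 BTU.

€129.35

Heat load = 2910 kWh × 3412 = 9,928,920 BTU
Gas: input = 9,928,920 / 0.802 = 12,380,200 BTU = 123.8 therm → 123.8 × €1.59 = €196.85
Heat pump: 9,928,920 BTU / 3412 = 2,910 kWh heat; / 3.1 = 938.7 kWh in → × €0.0719 = €67.49
Difference = |€196.85 − €67.49| = €129.35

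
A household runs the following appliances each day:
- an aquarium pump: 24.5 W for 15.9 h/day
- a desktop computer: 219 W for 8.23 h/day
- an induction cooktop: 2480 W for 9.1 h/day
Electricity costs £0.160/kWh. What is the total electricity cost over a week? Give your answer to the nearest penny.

aquarium pump: 24.5 W × 15.9 h × 7 d = 2,727 Wh = 2.727 kWh
desktop computer: 219 W × 8.23 h × 7 d = 12,617 Wh = 12.62 kWh
induction cooktop: 2480 W × 9.1 h × 7 d = 157,976 Wh = 158 kWh
Total energy = 2.727 + 12.62 + 158 = 173.3 kWh
Cost = 173.3 kWh × £0.160 = £27.73

£27.73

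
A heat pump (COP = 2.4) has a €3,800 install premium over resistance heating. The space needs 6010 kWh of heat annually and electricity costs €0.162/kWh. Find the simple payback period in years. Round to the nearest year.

7 years

Resistance: 6010 kWh × €0.162 = €973.62/yr
Heat pump: 6010 / 2.4 = 2504 kWh in → × €0.162 = €405.68/yr
Annual savings = €567.94
Payback = €3,800 / €567.94 = 6.69 years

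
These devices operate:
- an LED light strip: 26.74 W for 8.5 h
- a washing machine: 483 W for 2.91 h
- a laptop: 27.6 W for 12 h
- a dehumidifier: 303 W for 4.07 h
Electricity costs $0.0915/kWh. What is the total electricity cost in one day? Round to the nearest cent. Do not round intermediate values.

LED light strip: 26.74 W × 8.5 h = 227 Wh = 0.2273 kWh
washing machine: 483 W × 2.91 h = 1,406 Wh = 1.406 kWh
laptop: 27.6 W × 12 h = 331 Wh = 0.3312 kWh
dehumidifier: 303 W × 4.07 h = 1,233 Wh = 1.233 kWh
Total energy = 0.2273 + 1.406 + 0.3312 + 1.233 = 3.197 kWh
Cost = 3.197 kWh × $0.0915 = $0.29

$0.29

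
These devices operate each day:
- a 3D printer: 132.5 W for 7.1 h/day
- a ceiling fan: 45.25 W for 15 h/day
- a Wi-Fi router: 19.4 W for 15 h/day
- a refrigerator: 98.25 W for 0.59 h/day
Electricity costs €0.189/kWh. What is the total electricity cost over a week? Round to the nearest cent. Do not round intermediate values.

3D printer: 132.5 W × 7.1 h × 7 d = 6,585 Wh = 6.585 kWh
ceiling fan: 45.25 W × 15 h × 7 d = 4,751 Wh = 4.751 kWh
Wi-Fi router: 19.4 W × 15 h × 7 d = 2,037 Wh = 2.037 kWh
refrigerator: 98.25 W × 0.59 h × 7 d = 406 Wh = 0.4058 kWh
Total energy = 6.585 + 4.751 + 2.037 + 0.4058 = 13.78 kWh
Cost = 13.78 kWh × €0.189 = €2.60

€2.60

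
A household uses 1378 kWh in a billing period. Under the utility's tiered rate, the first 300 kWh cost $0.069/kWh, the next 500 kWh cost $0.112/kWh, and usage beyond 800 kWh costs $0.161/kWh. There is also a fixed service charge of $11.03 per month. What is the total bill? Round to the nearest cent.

$180.79

First 300 kWh × $0.069 = $20.70
Next 500 kWh × $0.112 = $56.00
Remaining 578 kWh × $0.161 = $93.06
Energy charge = $169.76; + service $11.03 = $180.79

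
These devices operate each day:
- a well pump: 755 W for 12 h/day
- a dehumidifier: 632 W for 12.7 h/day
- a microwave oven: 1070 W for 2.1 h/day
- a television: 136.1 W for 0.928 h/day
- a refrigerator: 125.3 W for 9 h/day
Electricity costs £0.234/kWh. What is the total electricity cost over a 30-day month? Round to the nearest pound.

£145

well pump: 755 W × 12 h × 30 d = 271,800 Wh = 271.8 kWh
dehumidifier: 632 W × 12.7 h × 30 d = 240,792 Wh = 240.8 kWh
microwave oven: 1070 W × 2.1 h × 30 d = 67,410 Wh = 67.41 kWh
television: 136.1 W × 0.928 h × 30 d = 3,789 Wh = 3.789 kWh
refrigerator: 125.3 W × 9 h × 30 d = 33,831 Wh = 33.83 kWh
Total energy = 271.8 + 240.8 + 67.41 + 3.789 + 33.83 = 617.6 kWh
Cost = 617.6 kWh × £0.234 = £144.52 ≈ £145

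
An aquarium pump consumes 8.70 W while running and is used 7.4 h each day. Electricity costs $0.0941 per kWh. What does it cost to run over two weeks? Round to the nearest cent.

Energy = 8.70 W × 7.4 h/day × 14 days = 901 Wh = 0.9013 kWh
Cost = 0.9013 kWh × $0.0941/kWh = $0.08

$0.08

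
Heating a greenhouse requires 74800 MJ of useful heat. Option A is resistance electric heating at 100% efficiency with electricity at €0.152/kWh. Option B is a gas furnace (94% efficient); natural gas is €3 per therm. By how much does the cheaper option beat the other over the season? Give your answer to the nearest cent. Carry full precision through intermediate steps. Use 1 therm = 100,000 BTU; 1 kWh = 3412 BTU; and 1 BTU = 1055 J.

€895.74

Heat load = 74800 MJ = 74,800,000,000 J / 1055 = 70,900,474 BTU
Gas: input = 70,900,474 / 0.94 = 75,426,036 BTU = 754.3 therm → 754.3 × €3 = €2,262.78
Electric: 70,900,474 BTU / 3412 = 20,780 kWh → × €0.152 = €3,158.52
Difference = |€2,262.78 − €3,158.52| = €895.74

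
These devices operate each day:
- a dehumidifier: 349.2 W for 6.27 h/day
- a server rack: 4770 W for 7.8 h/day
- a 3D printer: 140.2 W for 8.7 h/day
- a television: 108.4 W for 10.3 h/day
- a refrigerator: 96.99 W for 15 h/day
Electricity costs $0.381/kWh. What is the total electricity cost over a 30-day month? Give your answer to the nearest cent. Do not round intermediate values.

dehumidifier: 349.2 W × 6.27 h × 30 d = 65,685 Wh = 65.68 kWh
server rack: 4770 W × 7.8 h × 30 d = 1,116,180 Wh = 1,116 kWh
3D printer: 140.2 W × 8.7 h × 30 d = 36,592 Wh = 36.59 kWh
television: 108.4 W × 10.3 h × 30 d = 33,496 Wh = 33.5 kWh
refrigerator: 96.99 W × 15 h × 30 d = 43,646 Wh = 43.65 kWh
Total energy = 65.68 + 1,116 + 36.59 + 33.5 + 43.65 = 1,296 kWh
Cost = 1,296 kWh × $0.381 = $493.62

$493.62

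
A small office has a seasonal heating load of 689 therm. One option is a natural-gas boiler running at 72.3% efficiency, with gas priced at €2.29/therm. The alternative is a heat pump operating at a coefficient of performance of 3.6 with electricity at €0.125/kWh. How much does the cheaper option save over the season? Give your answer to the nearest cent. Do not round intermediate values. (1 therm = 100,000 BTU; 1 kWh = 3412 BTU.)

Heat load = 689 therm × 100,000 = 68,900,000 BTU
Gas: input = 68,900,000 / 0.723 = 95,297,372 BTU = 953 therm → 953 × €2.29 = €2,182.31
Heat pump: 68,900,000 BTU / 3412 = 20,190 kWh heat; / 3.6 = 5,609 kWh in → × €0.125 = €701.16
Difference = |€2,182.31 − €701.16| = €1,481.15

€1481.15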